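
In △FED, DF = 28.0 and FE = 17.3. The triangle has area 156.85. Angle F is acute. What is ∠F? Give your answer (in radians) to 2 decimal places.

From area = ½·DF·FE·sin F, we get sin F = 2·area/(DF·FE) ≈ 0.64761.
Taking the acute solution, ∠F ≈ 0.704 rad.

0.70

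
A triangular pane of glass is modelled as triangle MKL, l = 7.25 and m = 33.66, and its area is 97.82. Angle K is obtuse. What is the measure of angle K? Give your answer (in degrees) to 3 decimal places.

∠K ≈ 126.708°

From area = ½·l·m·sin K, we get sin K = 2·area/(l·m) ≈ 0.80169.
Taking the obtuse solution, ∠K ≈ 126.71°.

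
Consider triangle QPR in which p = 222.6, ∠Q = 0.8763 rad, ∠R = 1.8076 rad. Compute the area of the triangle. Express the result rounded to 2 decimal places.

The third angle is ∠P = π − ∠R − ∠Q = 0.4577 rad.
Law of sines: q = p·sin Q/sin P ≈ 387.08.
Law of sines: r = p·sin R/sin P ≈ 489.7.
Area = ½·p·q·sin R ≈ 41879.

area ≈ 41879.18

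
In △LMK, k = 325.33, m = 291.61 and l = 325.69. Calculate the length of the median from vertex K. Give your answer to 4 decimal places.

262.8598

Median from K: ½√(2·l² + 2·m² − k²) ≈ 262.86.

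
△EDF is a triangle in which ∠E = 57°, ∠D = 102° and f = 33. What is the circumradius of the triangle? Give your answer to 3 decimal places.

The third angle is ∠F = 180° − ∠E − ∠D = 21.00°.
Law of sines: e = f·sin E/sin F ≈ 77.228.
Law of sines: d = f·sin D/sin F ≈ 90.072.
Circumradius = f/(2 sin F) ≈ 46.042.

R ≈ 46.042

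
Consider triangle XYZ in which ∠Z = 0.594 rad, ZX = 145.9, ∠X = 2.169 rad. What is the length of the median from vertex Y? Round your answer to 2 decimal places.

The third angle is ∠Y = π − ∠Z − ∠X = 0.379 rad.
Law of sines: YZ = ZX·sin X/sin Y ≈ 326.19.
Law of sines: XY = ZX·sin Z/sin Y ≈ 220.93.
Median from Y: ½√(2·XY² + 2·YZ² − ZX²) ≈ 268.85.

268.85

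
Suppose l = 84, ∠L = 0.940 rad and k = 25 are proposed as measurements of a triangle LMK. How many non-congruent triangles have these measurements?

k·sin L = 25·sin(0.940 rad) ≈ 20.19.
Since l ≥ k, exactly one triangle exists.

1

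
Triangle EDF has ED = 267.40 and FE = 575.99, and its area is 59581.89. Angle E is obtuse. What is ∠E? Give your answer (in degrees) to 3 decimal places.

∠E ≈ 129.313°

From area = ½·FE·ED·sin E, we get sin E = 2·area/(FE·ED) ≈ 0.77369.
Taking the obtuse solution, ∠E ≈ 129.31°.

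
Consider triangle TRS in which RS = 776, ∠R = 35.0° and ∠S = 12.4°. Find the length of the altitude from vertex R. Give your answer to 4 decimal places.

166.6346

The third angle is ∠T = 180° − ∠R − ∠S = 132.60°.
Law of sines: ST = RS·sin R/sin T ≈ 604.67.
Law of sines: TR = RS·sin S/sin T ≈ 226.38.
Area = ½·RS·ST·sin S ≈ 50379.
The altitude from R has length 2·area/ST ≈ 166.63.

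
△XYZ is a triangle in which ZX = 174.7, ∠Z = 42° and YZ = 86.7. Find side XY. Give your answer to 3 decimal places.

124.599

By the law of cosines, XY² = YZ² + ZX² − 2·YZ·ZX·cos Z = 15525, so XY ≈ 124.6.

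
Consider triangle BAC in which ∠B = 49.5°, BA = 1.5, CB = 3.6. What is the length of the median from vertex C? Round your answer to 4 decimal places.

m_C ≈ 3.1647

By the law of cosines, AC² = CB² + BA² − 2·CB·BA·cos B = 8.196, so AC ≈ 2.8629.
Median from C: ½√(2·AC² + 2·CB² − BA²) ≈ 3.1647.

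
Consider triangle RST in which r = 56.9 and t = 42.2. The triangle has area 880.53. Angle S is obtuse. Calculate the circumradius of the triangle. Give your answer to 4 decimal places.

62.0461

From area = ½·t·r·sin S, we get sin S = 2·area/(t·r) ≈ 0.73341.
Taking the obtuse solution, ∠S ≈ 132.83°.
Law of cosines then gives s ≈ 91.011.
Circumradius = s/(2 sin S) ≈ 62.046.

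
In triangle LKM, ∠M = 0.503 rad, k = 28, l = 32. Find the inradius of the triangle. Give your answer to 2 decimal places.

By the law of cosines, m² = l² + k² − 2·l·k·cos M = 237.96, so m ≈ 15.426.
Area = ½·l·k·sin M ≈ 215.96.
Semiperimeter s = (32+28+15.426)/2 = 37.713.
Inradius = area/s = 215.96/37.713 ≈ 5.7264.

r ≈ 5.73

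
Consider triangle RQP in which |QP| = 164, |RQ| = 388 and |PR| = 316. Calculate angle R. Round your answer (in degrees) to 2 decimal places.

By the law of cosines, cos R = (|PR|² + |RQ|² − |QP|²) / (2·|PR|·|RQ|) ≈ 0.91146, so ∠R ≈ 24.29°.

∠R ≈ 24.29°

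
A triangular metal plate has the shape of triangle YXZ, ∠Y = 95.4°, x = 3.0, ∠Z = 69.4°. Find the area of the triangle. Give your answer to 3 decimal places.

area ≈ 15.994

The third angle is ∠X = 180° − ∠Z − ∠Y = 15.20°.
Law of sines: y = x·sin Y/sin X ≈ 11.391.
Law of sines: z = x·sin Z/sin X ≈ 10.711.
Area = ½·x·y·sin Z ≈ 15.994.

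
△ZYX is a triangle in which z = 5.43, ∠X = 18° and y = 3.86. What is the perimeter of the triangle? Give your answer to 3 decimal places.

By the law of cosines, x² = z² + y² − 2·z·y·cos X = 4.5166, so x ≈ 2.1252.
Semiperimeter s = (5.43+3.86+2.1252)/2 = 5.7076.
Perimeter = 5.43 + 3.86 + 2.1252 = 11.415.

11.415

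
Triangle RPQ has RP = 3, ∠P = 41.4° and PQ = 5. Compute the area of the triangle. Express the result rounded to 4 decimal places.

Area = ½·RP·PQ·sin P ≈ 4.9598.

area ≈ 4.9598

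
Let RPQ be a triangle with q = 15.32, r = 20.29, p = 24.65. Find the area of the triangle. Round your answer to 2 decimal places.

Semiperimeter s = (20.29 + 24.65 + 15.32)/2 = 30.13.
Heron's formula: area = √(30.13·9.84·5.48·14.81) ≈ 155.12.

155.12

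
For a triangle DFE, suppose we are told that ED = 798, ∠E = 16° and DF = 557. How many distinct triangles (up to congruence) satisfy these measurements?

ED·sin E = 798·sin(16°) ≈ 220.
Since ED sin E < DF < ED (220 < 557 < 798), two triangles exist.

2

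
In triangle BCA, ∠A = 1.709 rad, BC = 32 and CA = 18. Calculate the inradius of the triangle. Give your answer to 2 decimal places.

r ≈ 5.80

Law of sines: sin B = CA·sin A/BC ≈ 0.55714.
Since BC ≥ CA, only the acute value applies: ∠B ≈ 0.591 rad.
Then ∠C = π − ∠A − ∠B ≈ 0.842 rad.
Law of sines gives AB = BC·sin C/sin A ≈ 24.094.
Area = ½·BC·CA·sin C ≈ 214.78.
Semiperimeter s = (18+24.094+32)/2 = 37.047.
Inradius = area/s = 214.78/37.047 ≈ 5.7974.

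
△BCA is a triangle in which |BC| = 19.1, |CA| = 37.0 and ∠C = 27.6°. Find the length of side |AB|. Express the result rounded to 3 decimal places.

By the law of cosines, |AB|² = |BC|² + |CA|² − 2·|BC|·|CA|·cos C = 481.25, so |AB| ≈ 21.937.

21.937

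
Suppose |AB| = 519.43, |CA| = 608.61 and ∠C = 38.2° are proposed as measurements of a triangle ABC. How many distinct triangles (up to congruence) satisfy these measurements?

|CA|·sin C = 608.61·sin(38.2°) ≈ 376.4.
Since |CA| sin C < |AB| < |CA| (376.4 < 519.43 < 608.61), two triangles exist.

2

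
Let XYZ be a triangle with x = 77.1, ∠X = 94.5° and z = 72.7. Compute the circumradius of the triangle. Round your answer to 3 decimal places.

38.669

Law of sines: sin Z = z·sin X/x ≈ 0.94002.
Since x ≥ z, only the acute value applies: ∠Z ≈ 70.06°.
Then ∠Y = 180° − ∠X − ∠Z ≈ 15.44°.
Law of sines gives y = x·sin Y/sin X ≈ 20.595.
Circumradius = x/(2 sin X) ≈ 38.669.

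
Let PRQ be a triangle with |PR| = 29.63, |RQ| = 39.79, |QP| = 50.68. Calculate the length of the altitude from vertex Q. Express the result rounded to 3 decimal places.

39.749

Semiperimeter s = (39.79 + 50.68 + 29.63)/2 = 60.05.
Heron's formula: area = √(60.05·20.26·9.37·30.42) ≈ 588.88.
The altitude from Q has length 2·area/|PR| ≈ 39.749.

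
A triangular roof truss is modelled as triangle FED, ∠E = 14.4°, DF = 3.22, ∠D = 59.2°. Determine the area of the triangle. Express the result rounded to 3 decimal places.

The third angle is ∠F = 180° − ∠E − ∠D = 106.40°.
Law of sines: ED = DF·sin F/sin E ≈ 12.421.
Law of sines: FE = DF·sin D/sin E ≈ 11.122.
Area = ½·DF·ED·sin D ≈ 17.177.

17.177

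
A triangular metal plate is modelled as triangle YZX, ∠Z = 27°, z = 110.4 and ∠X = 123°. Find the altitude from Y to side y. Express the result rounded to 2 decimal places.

The third angle is ∠Y = 180° − ∠Z − ∠X = 30.00°.
Law of sines: y = z·sin Y/sin Z ≈ 121.59.
Law of sines: x = z·sin X/sin Z ≈ 203.95.
Area = ½·z·y·sin X ≈ 5628.9.
The altitude from Y has length 2·area/y ≈ 92.589.

h_Y ≈ 92.59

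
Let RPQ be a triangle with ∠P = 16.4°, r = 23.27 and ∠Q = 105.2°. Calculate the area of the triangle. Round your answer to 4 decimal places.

area ≈ 86.6107

The third angle is ∠R = 180° − ∠P − ∠Q = 58.40°.
Law of sines: p = r·sin P/sin R ≈ 7.7138.
Law of sines: q = r·sin Q/sin R ≈ 26.365.
Area = ½·r·p·sin Q ≈ 86.611.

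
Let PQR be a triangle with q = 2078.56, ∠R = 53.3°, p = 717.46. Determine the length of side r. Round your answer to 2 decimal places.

1747.20

By the law of cosines, r² = p² + q² − 2·p·q·cos R = 3.0527e+06, so r ≈ 1747.2.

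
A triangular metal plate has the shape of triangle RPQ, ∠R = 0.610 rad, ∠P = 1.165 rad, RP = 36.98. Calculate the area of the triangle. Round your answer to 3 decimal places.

The third angle is ∠Q = π − ∠R − ∠P = 1.367 rad.
Law of sines: PQ = RP·sin R/sin Q ≈ 21.634.
Law of sines: QR = RP·sin P/sin Q ≈ 34.698.
Area = ½·RP·PQ·sin P ≈ 367.53.

367.529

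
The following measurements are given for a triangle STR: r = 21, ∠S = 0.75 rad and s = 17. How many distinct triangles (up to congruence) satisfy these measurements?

2

r·sin S = 21·sin(0.75 rad) ≈ 14.31.
Since r sin S < s < r (14.31 < 17 < 21), two triangles exist.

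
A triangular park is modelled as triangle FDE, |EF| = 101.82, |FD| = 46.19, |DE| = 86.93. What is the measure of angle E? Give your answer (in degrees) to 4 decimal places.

By the law of cosines, cos E = (|DE|² + |EF|² − |FD|²) / (2·|DE|·|EF|) ≈ 0.89200, so ∠E ≈ 26.87°.

∠E ≈ 26.8739°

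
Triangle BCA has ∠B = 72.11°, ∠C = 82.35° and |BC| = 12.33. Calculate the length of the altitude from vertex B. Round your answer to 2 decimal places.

h_B ≈ 12.22

The third angle is ∠A = 180° − ∠B − ∠C = 25.54°.
Law of sines: |CA| = |BC|·sin B/sin A ≈ 27.216.
Law of sines: |AB| = |BC|·sin C/sin A ≈ 28.344.
Area = ½·|BC|·|CA|·sin C ≈ 166.29.
The altitude from B has length 2·area/|CA| ≈ 12.22.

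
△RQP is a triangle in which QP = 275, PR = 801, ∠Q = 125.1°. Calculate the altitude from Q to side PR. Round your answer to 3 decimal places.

Law of sines: sin R = QP·sin Q/PR ≈ 0.28089.
Since PR ≥ QP, only the acute value applies: ∠R ≈ 16.31°.
Then ∠P = 180° − ∠Q − ∠R ≈ 38.59°.
Law of sines gives RQ = PR·sin P/sin Q ≈ 610.63.
Area = ½·PR·QP·sin P ≈ 68693.
The altitude from Q has length 2·area/PR ≈ 171.52.

h_Q ≈ 171.517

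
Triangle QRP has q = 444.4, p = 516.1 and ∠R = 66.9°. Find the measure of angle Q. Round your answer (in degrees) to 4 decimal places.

50.1032

By the law of cosines, r² = p² + q² − 2·p·q·cos R = 2.8388e+05, so r ≈ 532.81.
Law of cosines again: cos Q = (r² + p² − q²)/(2·r·p) ≈ 0.64141, so ∠Q ≈ 50.10°.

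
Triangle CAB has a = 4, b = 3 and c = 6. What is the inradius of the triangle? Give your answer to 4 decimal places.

0.8204

Semiperimeter s = (6 + 4 + 3)/2 = 6.5.
Heron's formula: area = √(6.5·0.5·2.5·3.5) ≈ 5.3327.
Inradius = area/s = 5.3327/6.5 ≈ 0.82041.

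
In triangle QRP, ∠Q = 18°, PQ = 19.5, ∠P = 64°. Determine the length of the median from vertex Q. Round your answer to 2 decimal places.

m_Q ≈ 18.37

The third angle is ∠R = 180° − ∠P − ∠Q = 98.00°.
Law of sines: RP = PQ·sin Q/sin R ≈ 6.0851.
Law of sines: QR = PQ·sin P/sin R ≈ 17.699.
Median from Q: ½√(2·PQ² + 2·QR² − RP²) ≈ 18.371.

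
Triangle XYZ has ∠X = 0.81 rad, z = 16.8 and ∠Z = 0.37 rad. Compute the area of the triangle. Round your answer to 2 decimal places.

261.34

The third angle is ∠Y = π − ∠Z − ∠X = 1.962 rad.
Law of sines: x = z·sin X/sin Z ≈ 33.649.
Law of sines: y = z·sin Y/sin Z ≈ 42.956.
Area = ½·z·x·sin Y ≈ 261.34.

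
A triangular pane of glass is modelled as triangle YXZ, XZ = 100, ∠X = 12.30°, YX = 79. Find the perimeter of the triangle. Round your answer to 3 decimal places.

207.349

By the law of cosines, ZY² = YX² + XZ² − 2·YX·XZ·cos X = 803.68, so ZY ≈ 28.349.
Semiperimeter s = (100+28.349+79)/2 = 103.67.
Perimeter = 100 + 28.349 + 79 = 207.35.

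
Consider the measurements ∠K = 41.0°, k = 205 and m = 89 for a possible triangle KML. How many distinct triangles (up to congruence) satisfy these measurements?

m·sin K = 89·sin(41.0°) ≈ 58.39.
Since k ≥ m, exactly one triangle exists.

1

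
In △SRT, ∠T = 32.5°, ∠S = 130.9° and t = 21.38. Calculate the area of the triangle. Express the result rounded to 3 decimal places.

The third angle is ∠R = 180° − ∠T − ∠S = 16.60°.
Law of sines: s = t·sin S/sin T ≈ 30.077.
Law of sines: r = t·sin R/sin T ≈ 11.368.
Area = ½·t·s·sin R ≈ 91.854.

area ≈ 91.854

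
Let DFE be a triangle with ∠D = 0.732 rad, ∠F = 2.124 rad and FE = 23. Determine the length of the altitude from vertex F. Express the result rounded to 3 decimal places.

The third angle is ∠E = π − ∠D − ∠F = 0.286 rad.
Law of sines: ED = FE·sin F/sin D ≈ 29.28.
Law of sines: DF = FE·sin E/sin D ≈ 9.6949.
Area = ½·FE·ED·sin E ≈ 94.862.
The altitude from F has length 2·area/ED ≈ 6.4797.

h_F ≈ 6.480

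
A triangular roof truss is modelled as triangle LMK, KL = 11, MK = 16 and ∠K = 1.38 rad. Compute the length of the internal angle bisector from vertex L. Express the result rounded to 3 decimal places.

By the law of cosines, LM² = MK² + KL² − 2·MK·KL·cos K = 310.25, so LM ≈ 17.614.
Law of cosines again: cos L = (KL² + LM² − MK²)/(2·KL·LM) ≈ 0.45224, so ∠L ≈ 1.102 rad.
The bisector from L has length 2·KL·LM·cos(∠L/2)/(KL+LM) ≈ 11.54.

t_L ≈ 11.540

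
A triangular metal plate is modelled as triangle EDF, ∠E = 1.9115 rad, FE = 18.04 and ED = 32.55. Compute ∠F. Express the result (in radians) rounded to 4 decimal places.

By the law of cosines, DF² = FE² + ED² − 2·FE·ED·cos E = 1777.4, so DF ≈ 42.159.
Law of cosines again: cos F = (DF² + FE² − ED²)/(2·DF·FE) ≈ 0.68590, so ∠F ≈ 0.8150 rad.

∠F ≈ 0.8150 rad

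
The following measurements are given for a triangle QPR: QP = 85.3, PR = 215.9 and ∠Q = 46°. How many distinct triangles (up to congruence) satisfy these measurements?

QP·sin Q = 85.3·sin(46°) ≈ 61.36.
Since PR ≥ QP, exactly one triangle exists.

1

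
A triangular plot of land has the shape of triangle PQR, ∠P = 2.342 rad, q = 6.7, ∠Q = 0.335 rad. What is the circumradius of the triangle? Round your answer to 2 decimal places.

The third angle is ∠R = π − ∠P − ∠Q = 0.465 rad.
Law of sines: p = q·sin P/sin Q ≈ 14.613.
Law of sines: r = q·sin R/sin Q ≈ 9.131.
Circumradius = q/(2 sin Q) ≈ 10.19.

10.19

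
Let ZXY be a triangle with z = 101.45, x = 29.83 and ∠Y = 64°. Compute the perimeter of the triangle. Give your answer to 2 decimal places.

By the law of cosines, y² = z² + x² − 2·z·x·cos Y = 8528.7, so y ≈ 92.351.
Semiperimeter s = (101.45+29.83+92.351)/2 = 111.82.
Perimeter = 101.45 + 29.83 + 92.351 = 223.63.

perimeter ≈ 223.63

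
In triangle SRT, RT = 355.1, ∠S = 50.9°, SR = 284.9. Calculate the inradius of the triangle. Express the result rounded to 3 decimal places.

r ≈ 92.171

Law of sines: sin T = SR·sin S/RT ≈ 0.62263.
Since RT ≥ SR, only the acute value applies: ∠T ≈ 38.51°.
Then ∠R = 180° − ∠S − ∠T ≈ 90.59°.
Law of sines gives TS = RT·sin R/sin S ≈ 457.55.
Area = ½·RT·SR·sin R ≈ 50581.
Semiperimeter s = (355.1+457.55+284.9)/2 = 548.78.
Inradius = area/s = 50581/548.78 ≈ 92.171.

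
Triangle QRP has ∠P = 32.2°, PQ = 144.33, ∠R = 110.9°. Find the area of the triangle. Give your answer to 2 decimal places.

The third angle is ∠Q = 180° − ∠R − ∠P = 36.90°.
Law of sines: RP = PQ·sin Q/sin R ≈ 92.762.
Law of sines: QR = PQ·sin P/sin R ≈ 82.327.
Area = ½·PQ·RP·sin P ≈ 3567.2.

area ≈ 3567.16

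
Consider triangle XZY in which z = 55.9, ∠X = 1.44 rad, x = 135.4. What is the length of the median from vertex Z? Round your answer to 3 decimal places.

Law of sines: sin Z = z·sin X/x ≈ 0.40932.
Since x ≥ z, only the acute value applies: ∠Z ≈ 0.422 rad.
Then ∠Y = π − ∠X − ∠Z ≈ 1.280 rad.
Law of sines gives y = x·sin Y/sin X ≈ 130.83.
Median from Z: ½√(2·y² + 2·x² − z²) ≈ 130.17.

130.167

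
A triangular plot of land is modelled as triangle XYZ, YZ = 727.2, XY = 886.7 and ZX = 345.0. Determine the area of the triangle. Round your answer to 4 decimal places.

Semiperimeter s = (727.2 + 345 + 886.7)/2 = 979.45.
Heron's formula: area = √(979.45·252.25·634.45·92.75) ≈ 1.2058e+05.

area ≈ 120576.4193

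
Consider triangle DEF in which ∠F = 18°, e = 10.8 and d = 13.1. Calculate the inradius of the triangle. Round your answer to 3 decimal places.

1.546

By the law of cosines, f² = d² + e² − 2·d·e·cos F = 19.139, so f ≈ 4.3748.
Area = ½·d·e·sin F ≈ 21.86.
Semiperimeter s = (13.1+10.8+4.3748)/2 = 14.137.
Inradius = area/s = 21.86/14.137 ≈ 1.5462.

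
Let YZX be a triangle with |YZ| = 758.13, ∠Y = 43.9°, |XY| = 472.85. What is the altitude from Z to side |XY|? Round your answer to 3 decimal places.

525.689

By the law of cosines, |ZX|² = |XY|² + |YZ|² − 2·|XY|·|YZ|·cos Y = 2.8174e+05, so |ZX| ≈ 530.79.
Area = ½·|XY|·|YZ|·sin Y ≈ 1.2429e+05.
The altitude from Z has length 2·area/|XY| ≈ 525.69.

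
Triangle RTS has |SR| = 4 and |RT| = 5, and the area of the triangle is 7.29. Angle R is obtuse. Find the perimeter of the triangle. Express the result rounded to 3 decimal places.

From area = ½·|SR|·|RT|·sin R, we get sin R = 2·area/(|SR|·|RT|) ≈ 0.72900.
Taking the obtuse solution, ∠R ≈ 2.325 rad.
Law of cosines then gives |TS| ≈ 8.2693.
Perimeter = 8.2693 + 4 + 5 = 17.269.

17.269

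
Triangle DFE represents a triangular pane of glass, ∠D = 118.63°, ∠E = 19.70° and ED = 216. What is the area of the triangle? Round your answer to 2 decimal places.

The third angle is ∠F = 180° − ∠E − ∠D = 41.67°.
Law of sines: FE = ED·sin D/sin F ≈ 285.17.
Law of sines: DF = ED·sin E/sin F ≈ 109.52.
Area = ½·ED·FE·sin E ≈ 10382.

10381.87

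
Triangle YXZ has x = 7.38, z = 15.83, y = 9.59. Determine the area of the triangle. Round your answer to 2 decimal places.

area ≈ 23.96

Semiperimeter s = (9.59 + 7.38 + 15.83)/2 = 16.4.
Heron's formula: area = √(16.4·6.81·9.02·0.57) ≈ 23.963.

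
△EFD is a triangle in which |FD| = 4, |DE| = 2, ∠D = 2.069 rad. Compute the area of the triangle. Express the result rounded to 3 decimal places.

Area = ½·|FD|·|DE|·sin D ≈ 3.5138.

area ≈ 3.514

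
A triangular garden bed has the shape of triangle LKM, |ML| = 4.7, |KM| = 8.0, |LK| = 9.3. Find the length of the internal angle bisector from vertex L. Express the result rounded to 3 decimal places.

t_L ≈ 5.426

By the law of cosines, cos L = (|ML|² + |LK|² − |KM|²) / (2·|ML|·|LK|) ≈ 0.50995, so ∠L ≈ 59.34°.
The bisector from L has length 2·|ML|·|LK|·cos(∠L/2)/(|ML|+|LK|) ≈ 5.4256.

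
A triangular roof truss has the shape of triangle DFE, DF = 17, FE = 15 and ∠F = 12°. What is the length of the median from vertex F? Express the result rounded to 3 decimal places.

By the law of cosines, ED² = DF² + FE² − 2·DF·FE·cos F = 15.145, so ED ≈ 3.8916.
Median from F: ½√(2·DF² + 2·FE² − ED²) ≈ 15.913.

m_F ≈ 15.913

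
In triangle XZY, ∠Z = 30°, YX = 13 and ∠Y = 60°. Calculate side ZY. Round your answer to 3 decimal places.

26.000

The third angle is ∠X = 180° − ∠Z − ∠Y = 90.00°.
Law of sines: ZY = YX·sin X/sin Z ≈ 26.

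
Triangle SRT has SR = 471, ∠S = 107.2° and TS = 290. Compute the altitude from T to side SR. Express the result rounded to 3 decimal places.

By the law of cosines, RT² = TS² + SR² − 2·TS·SR·cos S = 3.8672e+05, so RT ≈ 621.87.
Area = ½·TS·SR·sin S ≈ 65241.
The altitude from T has length 2·area/SR ≈ 277.03.

277.031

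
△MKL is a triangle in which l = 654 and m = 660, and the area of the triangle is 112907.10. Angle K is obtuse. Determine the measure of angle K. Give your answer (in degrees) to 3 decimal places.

∠K ≈ 148.456°

From area = ½·l·m·sin K, we get sin K = 2·area/(l·m) ≈ 0.52315.
Taking the obtuse solution, ∠K ≈ 148.46°.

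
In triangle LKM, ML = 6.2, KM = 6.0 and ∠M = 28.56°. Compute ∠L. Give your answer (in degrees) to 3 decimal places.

72.035

By the law of cosines, LK² = KM² + ML² − 2·KM·ML·cos M = 9.0932, so LK ≈ 3.0155.
Law of cosines again: cos L = (ML² + LK² − KM²)/(2·ML·LK) ≈ 0.30844, so ∠L ≈ 72.03°.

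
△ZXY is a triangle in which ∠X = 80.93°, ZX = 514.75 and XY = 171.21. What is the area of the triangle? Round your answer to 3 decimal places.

Area = ½·ZX·XY·sin X ≈ 43514.

area ≈ 43514.204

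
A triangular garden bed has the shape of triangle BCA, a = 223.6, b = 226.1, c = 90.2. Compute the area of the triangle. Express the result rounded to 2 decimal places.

9930.84

Semiperimeter s = (226.1 + 90.2 + 223.6)/2 = 269.95.
Heron's formula: area = √(269.95·43.85·179.75·46.35) ≈ 9930.8.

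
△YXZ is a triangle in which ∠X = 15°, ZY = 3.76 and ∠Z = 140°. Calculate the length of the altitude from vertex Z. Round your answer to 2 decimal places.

h_Z ≈ 1.59

The third angle is ∠Y = 180° − ∠X − ∠Z = 25.00°.
Law of sines: XZ = ZY·sin Y/sin X ≈ 6.1396.
Law of sines: YX = ZY·sin Z/sin X ≈ 9.3381.
Area = ½·ZY·XZ·sin Z ≈ 7.4193.
The altitude from Z has length 2·area/YX ≈ 1.589.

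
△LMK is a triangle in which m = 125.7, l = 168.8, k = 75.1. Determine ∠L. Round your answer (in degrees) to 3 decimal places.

By the law of cosines, cos L = (m² + k² − l²) / (2·m·k) ≈ -0.37356, so ∠L ≈ 111.94°.

∠L ≈ 111.936°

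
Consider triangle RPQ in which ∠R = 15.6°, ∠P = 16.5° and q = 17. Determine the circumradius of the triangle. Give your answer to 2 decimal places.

The third angle is ∠Q = 180° − ∠R − ∠P = 147.90°.
Law of sines: r = q·sin R/sin Q ≈ 8.603.
Law of sines: p = q·sin P/sin Q ≈ 9.0859.
Circumradius = q/(2 sin Q) ≈ 15.996.

16.00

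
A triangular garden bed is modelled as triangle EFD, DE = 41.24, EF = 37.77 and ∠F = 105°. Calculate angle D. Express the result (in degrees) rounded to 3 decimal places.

Law of sines: sin D = EF·sin F/DE ≈ 0.88465.
Since DE ≥ EF, only the acute value applies: ∠D ≈ 62.21°.
Then ∠E = 180° − ∠F − ∠D ≈ 12.79°.

62.209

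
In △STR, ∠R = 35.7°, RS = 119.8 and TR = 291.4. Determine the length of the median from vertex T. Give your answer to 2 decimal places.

245.26

By the law of cosines, ST² = TR² + RS² − 2·TR·RS·cos R = 42567, so ST ≈ 206.32.
Median from T: ½√(2·ST² + 2·TR² − RS²) ≈ 245.26.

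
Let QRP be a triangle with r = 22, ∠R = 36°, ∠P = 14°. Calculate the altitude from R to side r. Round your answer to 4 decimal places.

The third angle is ∠Q = 180° − ∠R − ∠P = 130.00°.
Law of sines: q = r·sin Q/sin R ≈ 28.672.
Law of sines: p = r·sin P/sin R ≈ 9.0548.
Area = ½·r·q·sin P ≈ 76.3.
The altitude from R has length 2·area/r ≈ 6.9364.

h_R ≈ 6.9364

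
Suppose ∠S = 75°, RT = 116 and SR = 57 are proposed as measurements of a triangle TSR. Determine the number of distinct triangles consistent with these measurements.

1

SR·sin S = 57·sin(75°) ≈ 55.06.
Since RT ≥ SR, exactly one triangle exists.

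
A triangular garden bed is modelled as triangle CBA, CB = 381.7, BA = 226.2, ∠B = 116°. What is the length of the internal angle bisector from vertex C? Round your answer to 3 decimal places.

By the law of cosines, AC² = CB² + BA² − 2·CB·BA·cos B = 2.7256e+05, so AC ≈ 522.07.
Law of cosines again: cos C = (AC² + CB² − BA²)/(2·AC·CB) ≈ 0.92106, so ∠C ≈ 22.92°.
The bisector from C has length 2·AC·CB·cos(∠C/2)/(AC+CB) ≈ 432.19.

432.194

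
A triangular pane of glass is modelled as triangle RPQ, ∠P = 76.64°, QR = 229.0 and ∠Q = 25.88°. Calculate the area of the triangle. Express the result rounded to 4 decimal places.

11483.5456

The third angle is ∠R = 180° − ∠P − ∠Q = 77.48°.
Law of sines: PQ = QR·sin R/sin P ≈ 229.77.
Law of sines: RP = QR·sin Q/sin P ≈ 102.74.
Area = ½·QR·PQ·sin Q ≈ 11484.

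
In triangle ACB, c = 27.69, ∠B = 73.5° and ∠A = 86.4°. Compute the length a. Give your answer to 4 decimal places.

80.4149

The third angle is ∠C = 180° − ∠B − ∠A = 20.10°.
Law of sines: a = c·sin A/sin C ≈ 80.415.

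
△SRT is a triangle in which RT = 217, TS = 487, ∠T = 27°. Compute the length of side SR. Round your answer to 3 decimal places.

By the law of cosines, SR² = RT² + TS² − 2·RT·TS·cos T = 95937, so SR ≈ 309.74.

309.736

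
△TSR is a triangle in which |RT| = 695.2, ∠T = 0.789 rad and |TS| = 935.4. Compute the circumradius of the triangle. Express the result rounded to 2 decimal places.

By the law of cosines, |SR|² = |RT|² + |TS|² − 2·|RT|·|TS|·cos T = 4.4195e+05, so |SR| ≈ 664.79.
Area = ½·|RT|·|TS|·sin T ≈ 2.3074e+05.
Circumradius = |SR|/(2 sin T) ≈ 468.39.

468.39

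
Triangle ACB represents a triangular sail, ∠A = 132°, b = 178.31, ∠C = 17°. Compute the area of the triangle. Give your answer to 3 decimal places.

6706.422

The third angle is ∠B = 180° − ∠A − ∠C = 31.00°.
Law of sines: a = b·sin A/sin B ≈ 257.28.
Law of sines: c = b·sin C/sin B ≈ 101.22.
Area = ½·b·a·sin C ≈ 6706.4.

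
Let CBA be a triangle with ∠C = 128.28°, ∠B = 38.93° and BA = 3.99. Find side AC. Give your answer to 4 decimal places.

The third angle is ∠A = 180° − ∠C − ∠B = 12.79°.
Law of sines: AC = BA·sin B/sin C ≈ 3.1939.

3.1939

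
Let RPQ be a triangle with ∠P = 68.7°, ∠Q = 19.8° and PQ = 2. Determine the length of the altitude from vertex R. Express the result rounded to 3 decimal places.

The third angle is ∠R = 180° − ∠P − ∠Q = 91.50°.
Law of sines: QR = PQ·sin P/sin R ≈ 1.864.
Law of sines: RP = PQ·sin Q/sin R ≈ 0.67771.
Area = ½·PQ·QR·sin Q ≈ 0.63141.
The altitude from R has length 2·area/PQ ≈ 0.63141.

h_R ≈ 0.631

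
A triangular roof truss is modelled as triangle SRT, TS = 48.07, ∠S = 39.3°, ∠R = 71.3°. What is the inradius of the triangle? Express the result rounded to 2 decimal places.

The third angle is ∠T = 180° − ∠S − ∠R = 69.40°.
Law of sines: RT = TS·sin S/sin R ≈ 32.143.
Law of sines: SR = TS·sin T/sin R ≈ 47.504.
Area = ½·TS·RT·sin T ≈ 723.17.
Semiperimeter s = (32.143+48.07+47.504)/2 = 63.859.
Inradius = area/s = 723.17/63.859 ≈ 11.325.

r ≈ 11.32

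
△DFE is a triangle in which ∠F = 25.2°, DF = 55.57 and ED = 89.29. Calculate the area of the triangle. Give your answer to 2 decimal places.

area ≈ 1613.41

Law of sines: sin E = DF·sin F/ED ≈ 0.26499.
Since ED ≥ DF, only the acute value applies: ∠E ≈ 15.37°.
Then ∠D = 180° − ∠F − ∠E ≈ 139.43°.
Law of sines gives FE = ED·sin D/sin F ≈ 136.38.
Area = ½·ED·DF·sin D ≈ 1613.4.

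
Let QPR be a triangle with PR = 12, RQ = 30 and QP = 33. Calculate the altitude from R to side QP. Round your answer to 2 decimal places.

Semiperimeter s = (12 + 30 + 33)/2 = 37.5.
Heron's formula: area = √(37.5·25.5·7.5·4.5) ≈ 179.65.
The altitude from R has length 2·area/QP ≈ 10.888.

h_R ≈ 10.89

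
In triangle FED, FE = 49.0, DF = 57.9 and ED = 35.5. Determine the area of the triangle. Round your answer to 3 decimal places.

866.316

Semiperimeter s = (35.5 + 57.9 + 49)/2 = 71.2.
Heron's formula: area = √(71.2·35.7·13.3·22.2) ≈ 866.32.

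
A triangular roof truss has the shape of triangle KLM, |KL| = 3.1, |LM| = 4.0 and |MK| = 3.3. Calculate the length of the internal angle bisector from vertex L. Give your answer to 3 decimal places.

3.118

By the law of cosines, cos L = (|KL|² + |LM|² − |MK|²) / (2·|KL|·|LM|) ≈ 0.59355, so ∠L ≈ 0.935 rad.
The bisector from L has length 2·|KL|·|LM|·cos(∠L/2)/(|KL|+|LM|) ≈ 3.1179.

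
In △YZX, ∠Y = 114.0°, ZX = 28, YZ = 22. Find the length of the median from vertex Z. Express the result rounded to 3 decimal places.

Law of sines: sin X = YZ·sin Y/ZX ≈ 0.71779.
Since ZX ≥ YZ, only the acute value applies: ∠X ≈ 45.87°.
Then ∠Z = 180° − ∠Y − ∠X ≈ 20.13°.
Law of sines gives XY = ZX·sin Z/sin Y ≈ 10.547.
Median from Z: ½√(2·YZ² + 2·ZX² − XY²) ≈ 24.621.

24.621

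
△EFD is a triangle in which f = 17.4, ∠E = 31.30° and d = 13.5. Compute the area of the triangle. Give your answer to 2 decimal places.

area ≈ 61.02

Area = ½·f·d·sin E ≈ 61.018.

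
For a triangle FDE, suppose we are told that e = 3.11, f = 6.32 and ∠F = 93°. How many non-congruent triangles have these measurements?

1

e·sin F = 3.11·sin(93°) ≈ 3.106.
Since ∠F is not acute, a triangle exists only if f > e; here f > e, so there is exactly one triangle.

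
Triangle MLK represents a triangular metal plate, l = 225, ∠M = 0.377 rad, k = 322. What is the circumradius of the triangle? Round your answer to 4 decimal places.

190.0753

By the law of cosines, m² = l² + k² − 2·l·k·cos M = 19585, so m ≈ 139.95.
Area = ½·l·k·sin M ≈ 13336.
Circumradius = m/(2 sin M) ≈ 190.08.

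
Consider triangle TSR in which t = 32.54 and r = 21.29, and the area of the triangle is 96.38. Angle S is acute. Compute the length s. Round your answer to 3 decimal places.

13.464

From area = ½·r·t·sin S, we get sin S = 2·area/(r·t) ≈ 0.27824.
Taking the acute solution, ∠S ≈ 16.16°.
Law of cosines then gives s ≈ 13.464.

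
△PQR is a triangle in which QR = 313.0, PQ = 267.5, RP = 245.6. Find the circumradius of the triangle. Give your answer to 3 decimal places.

By the law of cosines, cos P = (RP² + PQ² − QR²) / (2·RP·PQ) ≈ 0.25805, so ∠P ≈ 75.05°.
Circumradius = QR/(2 sin P) ≈ 161.99.

161.986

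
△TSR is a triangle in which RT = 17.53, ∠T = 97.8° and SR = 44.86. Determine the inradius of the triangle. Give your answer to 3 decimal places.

Law of sines: sin S = RT·sin T/SR ≈ 0.38716.
Since SR ≥ RT, only the acute value applies: ∠S ≈ 22.78°.
Then ∠R = 180° − ∠T − ∠S ≈ 59.42°.
Law of sines gives TS = SR·sin R/sin T ≈ 38.982.
Area = ½·SR·RT·sin R ≈ 338.52.
Semiperimeter s = (44.86+17.53+38.982)/2 = 50.686.
Inradius = area/s = 338.52/50.686 ≈ 6.6787.

r ≈ 6.679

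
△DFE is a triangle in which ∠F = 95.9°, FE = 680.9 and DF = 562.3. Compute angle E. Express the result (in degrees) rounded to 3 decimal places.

∠E ≈ 37.132°

By the law of cosines, ED² = DF² + FE² − 2·DF·FE·cos F = 8.5852e+05, so ED ≈ 926.56.
Law of cosines again: cos E = (FE² + ED² − DF²)/(2·FE·ED) ≈ 0.79725, so ∠E ≈ 37.13°.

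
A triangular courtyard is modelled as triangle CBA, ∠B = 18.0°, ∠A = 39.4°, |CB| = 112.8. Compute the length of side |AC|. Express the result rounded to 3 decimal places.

The third angle is ∠C = 180° − ∠B − ∠A = 122.60°.
Law of sines: |AC| = |CB|·sin B/sin A ≈ 54.916.

54.916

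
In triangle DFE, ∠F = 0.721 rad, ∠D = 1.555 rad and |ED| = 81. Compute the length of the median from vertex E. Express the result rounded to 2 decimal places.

m_E ≈ 92.87

The third angle is ∠E = π − ∠D − ∠F = 0.866 rad.
Law of sines: |FE| = |ED|·sin D/sin F ≈ 122.69.
Law of sines: |DF| = |ED|·sin E/sin F ≈ 93.435.
Median from E: ½√(2·|FE|² + 2·|ED|² − |DF|²) ≈ 92.865.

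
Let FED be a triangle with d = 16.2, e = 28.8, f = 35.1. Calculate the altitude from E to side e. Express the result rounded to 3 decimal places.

16.016

Semiperimeter s = (35.1 + 28.8 + 16.2)/2 = 40.05.
Heron's formula: area = √(40.05·4.95·11.25·23.85) ≈ 230.63.
The altitude from E has length 2·area/e ≈ 16.016.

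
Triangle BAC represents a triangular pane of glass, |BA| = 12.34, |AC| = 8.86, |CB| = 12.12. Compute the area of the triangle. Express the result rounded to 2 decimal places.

Semiperimeter s = (8.86 + 12.12 + 12.34)/2 = 16.66.
Heron's formula: area = √(16.66·7.8·4.54·4.32) ≈ 50.484.

area ≈ 50.48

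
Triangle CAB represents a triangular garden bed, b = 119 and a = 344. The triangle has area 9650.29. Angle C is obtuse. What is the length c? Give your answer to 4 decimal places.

452.4356

From area = ½·a·b·sin C, we get sin C = 2·area/(a·b) ≈ 0.47148.
Taking the obtuse solution, ∠C ≈ 151.87°.
Law of cosines then gives c ≈ 452.44.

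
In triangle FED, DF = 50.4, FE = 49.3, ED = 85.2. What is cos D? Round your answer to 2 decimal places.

cos D ≈ 0.86

By the law of cosines, cos D = (ED² + DF² − FE²) / (2·ED·DF) ≈ 0.85801, so ∠D ≈ 0.539 rad.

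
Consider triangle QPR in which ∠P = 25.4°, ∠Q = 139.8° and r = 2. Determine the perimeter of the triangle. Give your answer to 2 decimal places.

The third angle is ∠R = 180° − ∠Q − ∠P = 14.80°.
Law of sines: q = r·sin Q/sin R ≈ 5.0536.
Law of sines: p = r·sin P/sin R ≈ 3.3583.
Semiperimeter s = (5.0536+3.3583+2)/2 = 5.206.
Perimeter = 5.0536 + 3.3583 + 2 = 10.412.

10.41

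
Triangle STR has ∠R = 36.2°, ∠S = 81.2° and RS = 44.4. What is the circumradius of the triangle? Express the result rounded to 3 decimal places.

The third angle is ∠T = 180° − ∠R − ∠S = 62.60°.
Law of sines: TR = RS·sin S/sin T ≈ 49.422.
Law of sines: ST = RS·sin R/sin T ≈ 29.536.
Circumradius = RS/(2 sin T) ≈ 25.005.

25.005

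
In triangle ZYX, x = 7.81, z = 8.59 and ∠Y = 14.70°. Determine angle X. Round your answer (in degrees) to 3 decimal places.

∠X ≈ 62.410°

By the law of cosines, y² = x² + z² − 2·x·z·cos Y = 5.0003, so y ≈ 2.2361.
Law of cosines again: cos X = (z² + y² − x²)/(2·z·y) ≈ 0.46314, so ∠X ≈ 62.41°.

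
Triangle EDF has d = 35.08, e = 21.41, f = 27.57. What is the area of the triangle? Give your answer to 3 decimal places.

area ≈ 295.121

Semiperimeter s = (21.41 + 35.08 + 27.57)/2 = 42.03.
Heron's formula: area = √(42.03·20.62·6.95·14.46) ≈ 295.12.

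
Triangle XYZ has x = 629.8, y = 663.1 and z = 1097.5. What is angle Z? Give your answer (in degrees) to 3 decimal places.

116.154

By the law of cosines, cos Z = (x² + y² − z²) / (2·x·y) ≈ -0.44078, so ∠Z ≈ 116.15°.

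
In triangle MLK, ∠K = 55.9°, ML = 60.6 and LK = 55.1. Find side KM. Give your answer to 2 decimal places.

70.77

Law of sines: sin M = LK·sin K/ML ≈ 0.75291.
Since ML ≥ LK, only the acute value applies: ∠M ≈ 48.84°.
Then ∠L = 180° − ∠K − ∠M ≈ 75.26°.
Law of sines gives KM = ML·sin L/sin K ≈ 70.774.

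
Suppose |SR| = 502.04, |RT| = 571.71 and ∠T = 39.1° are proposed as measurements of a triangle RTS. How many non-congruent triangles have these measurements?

|RT|·sin T = 571.71·sin(39.1°) ≈ 360.6.
Since |RT| sin T < |SR| < |RT| (360.6 < 502.04 < 571.71), two triangles exist.

2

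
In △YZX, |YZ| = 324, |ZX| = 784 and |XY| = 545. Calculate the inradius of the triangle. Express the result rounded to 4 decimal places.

85.2865

Semiperimeter s = (784 + 545 + 324)/2 = 826.5.
Heron's formula: area = √(826.5·42.5·281.5·502.5) ≈ 70489.
Inradius = area/s = 70489/826.5 ≈ 85.286.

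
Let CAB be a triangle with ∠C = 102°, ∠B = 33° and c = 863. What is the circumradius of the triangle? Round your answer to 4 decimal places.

R ≈ 441.1400

The third angle is ∠A = 180° − ∠B − ∠C = 45.00°.
Law of sines: a = c·sin A/sin C ≈ 623.87.
Law of sines: b = c·sin B/sin C ≈ 480.52.
Circumradius = c/(2 sin C) ≈ 441.14.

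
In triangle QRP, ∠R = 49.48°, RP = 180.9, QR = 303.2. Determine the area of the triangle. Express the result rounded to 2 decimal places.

area ≈ 20847.49

Area = ½·QR·RP·sin R ≈ 20847.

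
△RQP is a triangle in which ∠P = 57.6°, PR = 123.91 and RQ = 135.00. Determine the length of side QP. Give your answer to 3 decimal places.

Law of sines: sin Q = PR·sin P/RQ ≈ 0.77497.
Since RQ ≥ PR, only the acute value applies: ∠Q ≈ 50.80°.
Then ∠R = 180° − ∠P − ∠Q ≈ 71.60°.
Law of sines gives QP = RQ·sin R/sin P ≈ 151.71.

151.714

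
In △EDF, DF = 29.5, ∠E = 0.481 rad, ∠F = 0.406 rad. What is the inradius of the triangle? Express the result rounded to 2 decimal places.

The third angle is ∠D = π − ∠F − ∠E = 2.255 rad.
Law of sines: FE = DF·sin D/sin E ≈ 49.426.
Law of sines: ED = DF·sin F/sin E ≈ 25.182.
Area = ½·DF·FE·sin F ≈ 287.92.
Semiperimeter s = (29.5+49.426+25.182)/2 = 52.054.
Inradius = area/s = 287.92/52.054 ≈ 5.5313.

r ≈ 5.53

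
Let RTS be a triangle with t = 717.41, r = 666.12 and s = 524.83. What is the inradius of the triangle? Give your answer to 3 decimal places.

175.184

Semiperimeter p = (666.12 + 717.41 + 524.83)/2 = 954.18.
Heron's formula: area = √(954.18·288.06·236.77·429.35) ≈ 1.6716e+05.
Inradius = area/p = 1.6716e+05/954.18 ≈ 175.18.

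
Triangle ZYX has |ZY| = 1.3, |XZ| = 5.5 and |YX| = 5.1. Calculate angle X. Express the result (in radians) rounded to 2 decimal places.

0.23

By the law of cosines, cos X = (|YX|² + |XZ|² − |ZY|²) / (2·|YX|·|XZ|) ≈ 0.97273, so ∠X ≈ 0.234 rad.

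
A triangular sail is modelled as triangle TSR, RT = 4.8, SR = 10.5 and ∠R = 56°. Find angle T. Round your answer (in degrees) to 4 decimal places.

97.0175

By the law of cosines, TS² = SR² + RT² − 2·SR·RT·cos R = 76.923, so TS ≈ 8.7706.
Law of cosines again: cos T = (RT² + TS² − SR²)/(2·RT·TS) ≈ -0.12217, so ∠T ≈ 97.02°.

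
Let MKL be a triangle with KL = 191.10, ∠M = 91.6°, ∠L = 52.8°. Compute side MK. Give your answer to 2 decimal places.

152.28

The third angle is ∠K = 180° − ∠L − ∠M = 35.60°.
Law of sines: MK = KL·sin L/sin M ≈ 152.28.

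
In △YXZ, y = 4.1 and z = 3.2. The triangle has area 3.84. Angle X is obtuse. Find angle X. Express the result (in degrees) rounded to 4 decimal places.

144.1712

From area = ½·z·y·sin X, we get sin X = 2·area/(z·y) ≈ 0.58537.
Taking the obtuse solution, ∠X ≈ 144.17°.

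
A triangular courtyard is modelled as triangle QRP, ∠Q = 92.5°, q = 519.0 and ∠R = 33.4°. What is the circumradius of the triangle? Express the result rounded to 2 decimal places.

259.75

The third angle is ∠P = 180° − ∠Q − ∠R = 54.10°.
Law of sines: r = q·sin R/sin Q ≈ 285.97.
Law of sines: p = q·sin P/sin Q ≈ 420.81.
Circumradius = q/(2 sin Q) ≈ 259.75.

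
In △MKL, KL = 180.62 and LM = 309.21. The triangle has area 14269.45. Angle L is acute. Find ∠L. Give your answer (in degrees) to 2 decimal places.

∠L ≈ 30.73°

From area = ½·KL·LM·sin L, we get sin L = 2·area/(KL·LM) ≈ 0.51100.
Taking the acute solution, ∠L ≈ 30.73°.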